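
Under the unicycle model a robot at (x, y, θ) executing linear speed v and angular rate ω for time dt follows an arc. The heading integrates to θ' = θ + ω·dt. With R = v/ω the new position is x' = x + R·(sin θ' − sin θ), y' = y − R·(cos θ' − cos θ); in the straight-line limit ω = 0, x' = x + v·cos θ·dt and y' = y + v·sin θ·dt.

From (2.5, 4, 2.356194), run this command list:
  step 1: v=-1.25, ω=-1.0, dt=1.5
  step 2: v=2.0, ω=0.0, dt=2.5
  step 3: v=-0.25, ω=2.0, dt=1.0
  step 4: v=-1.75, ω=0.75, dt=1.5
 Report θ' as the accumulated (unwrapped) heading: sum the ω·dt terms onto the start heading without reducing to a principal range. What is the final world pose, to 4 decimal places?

(8.2899, 6.5527, 3.9812)

step 1: θ'=0.8562 (R=1.2500) → pose (2.5603, 2.2970, 0.8562)
step 2: θ'=0.8562 (straight) → pose (5.8369, 6.0737, 0.8562)
step 3: θ'=2.8562 (R=-0.1250) → pose (5.8961, 5.8719, 2.8562)
step 4: θ'=3.9812 (R=-2.3333) → pose (8.2899, 6.5527, 3.9812)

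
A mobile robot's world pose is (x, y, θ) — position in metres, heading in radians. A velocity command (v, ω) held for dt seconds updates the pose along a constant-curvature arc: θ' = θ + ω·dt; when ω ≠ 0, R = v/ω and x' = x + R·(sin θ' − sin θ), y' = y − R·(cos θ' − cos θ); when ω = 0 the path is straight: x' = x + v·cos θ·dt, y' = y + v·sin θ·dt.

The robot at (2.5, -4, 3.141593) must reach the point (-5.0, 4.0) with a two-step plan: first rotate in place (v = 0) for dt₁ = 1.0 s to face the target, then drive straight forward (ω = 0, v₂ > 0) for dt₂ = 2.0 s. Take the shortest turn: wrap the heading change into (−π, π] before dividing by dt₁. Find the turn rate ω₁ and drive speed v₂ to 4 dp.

ω₁ = -0.8176, v₂ = 5.4829

heading to target = atan2(4−-4, -5−2.5) = 2.3239
Δθ = wrap(2.3239 − 3.1416) = -0.8176; ω₁ = Δθ/dt₁ = -0.8176
distance = √((-5−2.5)² + (4−-4)²) = 10.9659; v₂ = distance/dt₂ = 5.4829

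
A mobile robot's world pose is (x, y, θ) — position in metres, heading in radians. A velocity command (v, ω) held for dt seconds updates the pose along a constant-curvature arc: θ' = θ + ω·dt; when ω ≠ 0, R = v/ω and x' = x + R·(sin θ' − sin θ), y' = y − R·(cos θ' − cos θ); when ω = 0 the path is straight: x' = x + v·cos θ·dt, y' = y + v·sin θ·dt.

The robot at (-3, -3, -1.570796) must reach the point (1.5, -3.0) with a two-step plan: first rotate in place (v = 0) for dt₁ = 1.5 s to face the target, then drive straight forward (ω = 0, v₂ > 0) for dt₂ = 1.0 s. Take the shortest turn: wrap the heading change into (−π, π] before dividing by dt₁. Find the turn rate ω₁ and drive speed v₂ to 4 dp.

ω₁ = 1.0472, v₂ = 4.5000

heading to target = atan2(-3−-3, 1.5−-3) = 0.0000
Δθ = wrap(0.0000 − -1.5708) = 1.5708; ω₁ = Δθ/dt₁ = 1.0472
distance = √((1.5−-3)² + (-3−-3)²) = 4.5000; v₂ = distance/dt₂ = 4.5000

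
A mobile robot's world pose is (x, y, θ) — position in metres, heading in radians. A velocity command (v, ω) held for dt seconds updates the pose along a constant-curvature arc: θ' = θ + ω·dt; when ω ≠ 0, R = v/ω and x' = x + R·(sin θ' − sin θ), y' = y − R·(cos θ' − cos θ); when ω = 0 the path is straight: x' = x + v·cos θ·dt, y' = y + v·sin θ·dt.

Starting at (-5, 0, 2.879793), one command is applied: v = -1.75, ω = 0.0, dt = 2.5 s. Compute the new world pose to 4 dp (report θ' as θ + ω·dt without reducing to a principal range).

(-0.7741, -1.1323, 2.8798)

θ' = 2.8798 + 0.0·2.5 = 2.8798
ω = 0 → straight: x' = -5 + -1.75·cos(2.8798)·2.5 = -0.7741
y' = 0 + -1.75·sin(2.8798)·2.5 = -1.1323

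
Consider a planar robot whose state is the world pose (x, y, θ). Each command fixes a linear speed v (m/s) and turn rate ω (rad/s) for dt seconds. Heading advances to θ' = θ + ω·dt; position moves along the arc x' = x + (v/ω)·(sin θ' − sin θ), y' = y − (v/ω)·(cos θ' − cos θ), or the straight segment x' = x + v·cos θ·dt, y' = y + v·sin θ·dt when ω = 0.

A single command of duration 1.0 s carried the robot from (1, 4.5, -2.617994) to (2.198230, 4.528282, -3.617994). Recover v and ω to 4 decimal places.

Δθ = -3.617994 − -2.617994 = -1.000000
ω = Δθ/dt = -1.000000/1.0 = -1.0000
R = Δx/(sin θ' − sin θ) = 1.2500
v = R·ω = 1.2500·-1.0000 = -1.2500

v = -1.2500, ω = -1.0000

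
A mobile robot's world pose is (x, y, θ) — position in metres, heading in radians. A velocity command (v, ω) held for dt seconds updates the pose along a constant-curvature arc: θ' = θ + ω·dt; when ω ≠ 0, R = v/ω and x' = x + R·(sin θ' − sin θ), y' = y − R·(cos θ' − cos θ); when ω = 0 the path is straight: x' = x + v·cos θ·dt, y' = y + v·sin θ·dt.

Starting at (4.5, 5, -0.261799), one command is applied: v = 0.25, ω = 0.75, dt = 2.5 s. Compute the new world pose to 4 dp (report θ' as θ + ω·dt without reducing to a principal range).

(4.9193, 5.3361, 1.6132)

θ' = -0.2618 + 0.75·2.5 = 1.6132
R = v/ω = 0.25/0.75 = 0.3333
x' = 4.5 + 0.3333·(sin 1.6132 − sin -0.2618) = 4.9193
y' = 5 − 0.3333·(cos 1.6132 − cos -0.2618) = 5.3361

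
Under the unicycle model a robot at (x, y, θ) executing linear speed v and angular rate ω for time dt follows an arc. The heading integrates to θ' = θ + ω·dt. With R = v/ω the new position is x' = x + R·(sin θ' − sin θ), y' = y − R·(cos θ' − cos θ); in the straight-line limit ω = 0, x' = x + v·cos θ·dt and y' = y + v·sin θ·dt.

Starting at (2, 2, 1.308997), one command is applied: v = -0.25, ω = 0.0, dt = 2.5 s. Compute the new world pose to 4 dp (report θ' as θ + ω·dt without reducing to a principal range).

(1.8382, 1.3963, 1.3090)

θ' = 1.3090 + 0.0·2.5 = 1.3090
ω = 0 → straight: x' = 2 + -0.25·cos(1.3090)·2.5 = 1.8382
y' = 2 + -0.25·sin(1.3090)·2.5 = 1.3963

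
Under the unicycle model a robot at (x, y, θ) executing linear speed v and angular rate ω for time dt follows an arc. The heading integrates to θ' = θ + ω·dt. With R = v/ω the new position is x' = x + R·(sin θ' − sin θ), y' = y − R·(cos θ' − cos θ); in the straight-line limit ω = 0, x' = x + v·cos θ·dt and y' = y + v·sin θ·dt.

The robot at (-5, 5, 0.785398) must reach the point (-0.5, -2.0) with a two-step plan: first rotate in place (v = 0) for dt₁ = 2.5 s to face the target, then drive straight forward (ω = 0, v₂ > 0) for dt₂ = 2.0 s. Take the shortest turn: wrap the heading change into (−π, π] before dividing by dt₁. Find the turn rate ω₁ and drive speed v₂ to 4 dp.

ω₁ = -0.7139, v₂ = 4.1608

heading to target = atan2(-2−5, -0.5−-5) = -0.9995
Δθ = wrap(-0.9995 − 0.7854) = -1.7849; ω₁ = Δθ/dt₁ = -0.7139
distance = √((-0.5−-5)² + (-2−5)²) = 8.3217; v₂ = distance/dt₂ = 4.1608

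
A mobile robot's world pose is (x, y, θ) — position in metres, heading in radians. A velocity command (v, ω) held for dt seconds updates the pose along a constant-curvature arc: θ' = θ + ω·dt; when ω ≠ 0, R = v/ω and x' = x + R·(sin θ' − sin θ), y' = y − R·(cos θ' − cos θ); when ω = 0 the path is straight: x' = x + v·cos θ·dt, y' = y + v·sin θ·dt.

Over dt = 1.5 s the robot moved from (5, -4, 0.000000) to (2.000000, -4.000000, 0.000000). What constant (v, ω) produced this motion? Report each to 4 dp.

Δθ = 0.000000 − 0.000000 = 0.000000
ω = Δθ/dt = 0.000000/1.5 = 0.0000
ω = 0 → v = (Δx·cos θ + Δy·sin θ)/dt = -2.0000

v = -2.0000, ω = 0.0000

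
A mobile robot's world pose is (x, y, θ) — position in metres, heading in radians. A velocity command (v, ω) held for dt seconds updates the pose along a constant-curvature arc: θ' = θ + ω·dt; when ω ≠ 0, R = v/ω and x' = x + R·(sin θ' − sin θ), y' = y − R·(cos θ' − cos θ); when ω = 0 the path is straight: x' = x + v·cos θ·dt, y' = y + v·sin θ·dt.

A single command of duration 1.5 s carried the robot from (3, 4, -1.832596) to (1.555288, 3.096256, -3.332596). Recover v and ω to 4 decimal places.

v = 1.2500, ω = -1.0000

Δθ = -3.332596 − -1.832596 = -1.500000
ω = Δθ/dt = -1.500000/1.5 = -1.0000
R = Δx/(sin θ' − sin θ) = -1.2500
v = R·ω = -1.2500·-1.0000 = 1.2500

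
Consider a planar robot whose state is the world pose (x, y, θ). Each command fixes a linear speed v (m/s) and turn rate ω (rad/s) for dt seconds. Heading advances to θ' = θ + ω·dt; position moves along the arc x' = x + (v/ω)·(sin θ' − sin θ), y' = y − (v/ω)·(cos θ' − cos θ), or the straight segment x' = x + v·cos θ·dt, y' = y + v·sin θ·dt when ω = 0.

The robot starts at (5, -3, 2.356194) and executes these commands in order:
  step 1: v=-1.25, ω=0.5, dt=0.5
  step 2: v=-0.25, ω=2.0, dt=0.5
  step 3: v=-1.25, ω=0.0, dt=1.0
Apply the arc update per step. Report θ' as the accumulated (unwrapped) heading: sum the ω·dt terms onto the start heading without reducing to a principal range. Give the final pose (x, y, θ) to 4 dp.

step 1: θ'=2.6062 (R=-2.5000) → pose (5.4923, -3.3824, 2.6062)
step 2: θ'=3.6062 (R=-0.1250) → pose (5.6121, -3.3866, 3.6062)
step 3: θ'=3.6062 (straight) → pose (6.7296, -2.8266, 3.6062)

(6.7296, -2.8266, 3.6062)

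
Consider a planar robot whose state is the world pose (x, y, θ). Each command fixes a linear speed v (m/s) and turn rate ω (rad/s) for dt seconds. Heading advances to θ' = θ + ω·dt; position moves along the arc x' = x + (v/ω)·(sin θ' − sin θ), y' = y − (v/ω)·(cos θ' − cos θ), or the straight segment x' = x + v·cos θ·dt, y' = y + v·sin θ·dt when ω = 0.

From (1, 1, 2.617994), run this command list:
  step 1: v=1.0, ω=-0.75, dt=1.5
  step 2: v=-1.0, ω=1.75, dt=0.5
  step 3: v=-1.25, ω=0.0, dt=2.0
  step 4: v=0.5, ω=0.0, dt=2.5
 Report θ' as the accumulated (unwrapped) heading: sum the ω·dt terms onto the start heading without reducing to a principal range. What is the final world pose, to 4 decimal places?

(1.4021, 0.9317, 2.3680)

step 1: θ'=1.4930 (R=-1.3333) → pose (0.3374, 2.2583, 1.4930)
step 2: θ'=2.3680 (R=-0.5714) → pose (0.5078, 1.8051, 2.3680)
step 3: θ'=2.3680 (straight) → pose (2.2963, 0.0583, 2.3680)
step 4: θ'=2.3680 (straight) → pose (1.4021, 0.9317, 2.3680)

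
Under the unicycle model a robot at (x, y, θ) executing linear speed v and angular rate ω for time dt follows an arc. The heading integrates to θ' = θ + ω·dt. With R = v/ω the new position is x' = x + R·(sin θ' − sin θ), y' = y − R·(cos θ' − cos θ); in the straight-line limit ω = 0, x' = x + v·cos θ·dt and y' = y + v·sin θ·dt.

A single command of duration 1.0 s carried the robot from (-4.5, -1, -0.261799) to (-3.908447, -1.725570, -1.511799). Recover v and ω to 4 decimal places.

v = 1.0000, ω = -1.2500

Δθ = -1.511799 − -0.261799 = -1.250000
ω = Δθ/dt = -1.250000/1.0 = -1.2500
R = −Δy/(cos θ' − cos θ) = -0.8000
v = R·ω = -0.8000·-1.2500 = 1.0000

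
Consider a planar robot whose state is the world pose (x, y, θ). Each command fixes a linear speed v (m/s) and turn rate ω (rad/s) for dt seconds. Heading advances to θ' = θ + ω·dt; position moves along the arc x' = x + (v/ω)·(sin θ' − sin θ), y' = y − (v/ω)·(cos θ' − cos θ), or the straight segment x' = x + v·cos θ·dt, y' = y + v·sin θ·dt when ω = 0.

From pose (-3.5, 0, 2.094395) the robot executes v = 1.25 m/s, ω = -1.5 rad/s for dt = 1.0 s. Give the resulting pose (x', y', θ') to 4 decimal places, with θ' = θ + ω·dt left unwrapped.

θ' = 2.0944 + -1.5·1.0 = 0.5944
R = v/ω = 1.25/-1.5 = -0.8333
x' = -3.5 + -0.8333·(sin 0.5944 − sin 2.0944) = -3.2450
y' = 0 − -0.8333·(cos 0.5944 − cos 2.0944) = 1.1071

(-3.2450, 1.1071, 0.5944)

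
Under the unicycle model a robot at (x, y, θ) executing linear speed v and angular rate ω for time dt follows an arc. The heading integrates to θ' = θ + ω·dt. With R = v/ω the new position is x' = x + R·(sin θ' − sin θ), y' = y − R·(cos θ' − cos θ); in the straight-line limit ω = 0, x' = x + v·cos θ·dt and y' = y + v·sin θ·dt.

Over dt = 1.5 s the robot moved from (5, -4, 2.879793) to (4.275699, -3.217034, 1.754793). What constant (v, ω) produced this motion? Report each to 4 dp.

v = 0.7500, ω = -0.7500

Δθ = 1.754793 − 2.879793 = -1.125000
ω = Δθ/dt = -1.125000/1.5 = -0.7500
R = −Δy/(cos θ' − cos θ) = -1.0000
v = R·ω = -1.0000·-0.7500 = 0.7500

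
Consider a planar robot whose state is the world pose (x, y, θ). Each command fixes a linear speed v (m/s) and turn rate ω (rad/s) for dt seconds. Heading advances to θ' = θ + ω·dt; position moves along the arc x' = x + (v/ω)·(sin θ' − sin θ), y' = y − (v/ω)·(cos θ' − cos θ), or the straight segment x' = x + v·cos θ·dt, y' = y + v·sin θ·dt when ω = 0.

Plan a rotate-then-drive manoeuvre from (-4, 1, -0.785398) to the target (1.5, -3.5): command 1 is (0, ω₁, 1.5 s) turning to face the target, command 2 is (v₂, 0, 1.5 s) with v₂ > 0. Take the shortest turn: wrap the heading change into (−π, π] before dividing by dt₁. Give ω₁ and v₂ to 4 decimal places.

ω₁ = 0.0664, v₂ = 4.7376

heading to target = atan2(-3.5−1, 1.5−-4) = -0.6857
Δθ = wrap(-0.6857 − -0.7854) = 0.0997; ω₁ = Δθ/dt₁ = 0.0664
distance = √((1.5−-4)² + (-3.5−1)²) = 7.1063; v₂ = distance/dt₂ = 4.7376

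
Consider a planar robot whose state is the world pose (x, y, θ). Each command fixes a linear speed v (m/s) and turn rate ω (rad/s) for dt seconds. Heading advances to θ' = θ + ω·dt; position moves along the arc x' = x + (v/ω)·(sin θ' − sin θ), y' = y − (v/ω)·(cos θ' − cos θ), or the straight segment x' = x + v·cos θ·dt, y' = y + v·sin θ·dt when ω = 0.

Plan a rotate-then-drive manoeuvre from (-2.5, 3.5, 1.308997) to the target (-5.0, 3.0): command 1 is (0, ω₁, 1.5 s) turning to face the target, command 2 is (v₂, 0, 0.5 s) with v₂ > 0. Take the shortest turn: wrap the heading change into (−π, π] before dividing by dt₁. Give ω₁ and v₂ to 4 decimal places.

heading to target = atan2(3−3.5, -5−-2.5) = -2.9442
Δθ = wrap(-2.9442 − 1.3090) = 2.0300; ω₁ = Δθ/dt₁ = 1.3533
distance = √((-5−-2.5)² + (3−3.5)²) = 2.5495; v₂ = distance/dt₂ = 5.0990

ω₁ = 1.3533, v₂ = 5.0990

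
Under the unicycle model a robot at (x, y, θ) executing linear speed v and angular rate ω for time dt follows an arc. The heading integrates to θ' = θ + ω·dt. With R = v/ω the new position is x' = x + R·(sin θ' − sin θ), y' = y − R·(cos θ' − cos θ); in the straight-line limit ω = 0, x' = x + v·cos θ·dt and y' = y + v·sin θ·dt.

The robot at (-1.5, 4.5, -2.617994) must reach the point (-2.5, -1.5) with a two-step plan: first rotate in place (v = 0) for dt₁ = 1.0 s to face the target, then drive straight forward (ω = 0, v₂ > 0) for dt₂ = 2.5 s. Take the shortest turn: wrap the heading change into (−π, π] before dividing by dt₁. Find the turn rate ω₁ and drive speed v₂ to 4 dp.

heading to target = atan2(-1.5−4.5, -2.5−-1.5) = -1.7359
Δθ = wrap(-1.7359 − -2.6180) = 0.8820; ω₁ = Δθ/dt₁ = 0.8820
distance = √((-2.5−-1.5)² + (-1.5−4.5)²) = 6.0828; v₂ = distance/dt₂ = 2.4331

ω₁ = 0.8820, v₂ = 2.4331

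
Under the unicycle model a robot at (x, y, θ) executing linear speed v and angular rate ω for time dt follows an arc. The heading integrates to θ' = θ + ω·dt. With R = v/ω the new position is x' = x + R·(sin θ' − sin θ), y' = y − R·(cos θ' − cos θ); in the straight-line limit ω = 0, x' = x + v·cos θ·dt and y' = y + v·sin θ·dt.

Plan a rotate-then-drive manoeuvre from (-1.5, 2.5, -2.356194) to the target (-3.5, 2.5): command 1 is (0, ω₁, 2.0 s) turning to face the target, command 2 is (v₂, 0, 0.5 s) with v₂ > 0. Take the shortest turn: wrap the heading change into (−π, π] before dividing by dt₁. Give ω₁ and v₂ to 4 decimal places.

ω₁ = -0.3927, v₂ = 4.0000

heading to target = atan2(2.5−2.5, -3.5−-1.5) = 3.1416
Δθ = wrap(3.1416 − -2.3562) = -0.7854; ω₁ = Δθ/dt₁ = -0.3927
distance = √((-3.5−-1.5)² + (2.5−2.5)²) = 2.0000; v₂ = distance/dt₂ = 4.0000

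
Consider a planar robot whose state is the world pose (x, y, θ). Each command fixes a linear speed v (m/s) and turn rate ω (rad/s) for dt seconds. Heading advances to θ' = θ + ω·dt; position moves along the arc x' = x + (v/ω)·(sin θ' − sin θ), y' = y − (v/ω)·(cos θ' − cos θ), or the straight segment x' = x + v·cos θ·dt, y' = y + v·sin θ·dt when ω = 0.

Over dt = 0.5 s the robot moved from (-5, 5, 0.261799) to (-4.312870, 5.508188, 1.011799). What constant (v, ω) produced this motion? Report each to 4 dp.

Δθ = 1.011799 − 0.261799 = 0.750000
ω = Δθ/dt = 0.750000/0.5 = 1.5000
R = Δx/(sin θ' − sin θ) = 1.1667
v = R·ω = 1.1667·1.5000 = 1.7500

v = 1.7500, ω = 1.5000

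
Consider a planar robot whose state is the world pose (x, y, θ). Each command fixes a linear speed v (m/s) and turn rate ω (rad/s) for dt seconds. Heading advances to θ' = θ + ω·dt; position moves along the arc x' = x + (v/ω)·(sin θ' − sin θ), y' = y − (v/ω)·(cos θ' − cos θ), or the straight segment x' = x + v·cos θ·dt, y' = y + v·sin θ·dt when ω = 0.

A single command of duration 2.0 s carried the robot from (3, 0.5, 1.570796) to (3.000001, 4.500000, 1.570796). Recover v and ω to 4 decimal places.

v = 2.0000, ω = 0.0000

Δθ = 1.570796 − 1.570796 = 0.000000
ω = Δθ/dt = 0.000000/2.0 = 0.0000
ω = 0 → v = (Δx·cos θ + Δy·sin θ)/dt = 2.0000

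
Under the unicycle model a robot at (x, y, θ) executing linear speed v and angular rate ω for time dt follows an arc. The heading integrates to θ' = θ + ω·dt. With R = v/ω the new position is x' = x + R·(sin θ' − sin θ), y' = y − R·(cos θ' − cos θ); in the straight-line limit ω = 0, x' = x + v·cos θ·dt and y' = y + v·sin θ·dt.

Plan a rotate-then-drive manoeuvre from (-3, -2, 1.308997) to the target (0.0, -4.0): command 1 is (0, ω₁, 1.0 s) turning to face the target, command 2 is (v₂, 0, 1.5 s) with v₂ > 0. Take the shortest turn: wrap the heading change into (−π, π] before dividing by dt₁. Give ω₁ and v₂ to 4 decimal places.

heading to target = atan2(-4−-2, 0−-3) = -0.5880
Δθ = wrap(-0.5880 − 1.3090) = -1.8970; ω₁ = Δθ/dt₁ = -1.8970
distance = √((0−-3)² + (-4−-2)²) = 3.6056; v₂ = distance/dt₂ = 2.4037

ω₁ = -1.8970, v₂ = 2.4037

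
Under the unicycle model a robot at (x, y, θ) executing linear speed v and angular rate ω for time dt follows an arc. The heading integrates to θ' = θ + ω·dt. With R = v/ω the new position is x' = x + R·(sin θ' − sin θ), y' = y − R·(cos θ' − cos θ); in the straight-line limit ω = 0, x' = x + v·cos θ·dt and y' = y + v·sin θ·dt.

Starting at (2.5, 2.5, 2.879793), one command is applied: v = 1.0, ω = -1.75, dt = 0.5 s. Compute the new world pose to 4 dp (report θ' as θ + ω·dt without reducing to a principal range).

(2.1294, 2.8117, 2.0048)

θ' = 2.8798 + -1.75·0.5 = 2.0048
R = v/ω = 1.0/-1.75 = -0.5714
x' = 2.5 + -0.5714·(sin 2.0048 − sin 2.8798) = 2.1294
y' = 2.5 − -0.5714·(cos 2.0048 − cos 2.8798) = 2.8117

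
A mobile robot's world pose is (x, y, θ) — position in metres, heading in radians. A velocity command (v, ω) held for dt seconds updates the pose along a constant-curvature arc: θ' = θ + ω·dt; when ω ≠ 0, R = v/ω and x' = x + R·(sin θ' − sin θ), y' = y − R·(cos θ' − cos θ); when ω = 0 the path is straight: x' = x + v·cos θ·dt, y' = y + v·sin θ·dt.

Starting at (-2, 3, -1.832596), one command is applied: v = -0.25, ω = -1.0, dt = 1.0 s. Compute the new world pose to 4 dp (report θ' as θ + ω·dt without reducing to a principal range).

(-1.8345, 3.1735, -2.8326)

θ' = -1.8326 + -1.0·1.0 = -2.8326
R = v/ω = -0.25/-1.0 = 0.2500
x' = -2 + 0.2500·(sin -2.8326 − sin -1.8326) = -1.8345
y' = 3 − 0.2500·(cos -2.8326 − cos -1.8326) = 3.1735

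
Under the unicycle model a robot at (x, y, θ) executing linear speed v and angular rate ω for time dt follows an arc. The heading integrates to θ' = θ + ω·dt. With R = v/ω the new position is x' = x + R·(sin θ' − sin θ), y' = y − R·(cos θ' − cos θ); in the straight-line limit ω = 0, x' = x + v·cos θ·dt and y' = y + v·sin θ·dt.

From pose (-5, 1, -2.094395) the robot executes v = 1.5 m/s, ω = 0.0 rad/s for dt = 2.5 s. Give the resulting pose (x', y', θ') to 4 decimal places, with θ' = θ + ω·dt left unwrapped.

θ' = -2.0944 + 0.0·2.5 = -2.0944
ω = 0 → straight: x' = -5 + 1.5·cos(-2.0944)·2.5 = -6.8750
y' = 1 + 1.5·sin(-2.0944)·2.5 = -2.2476

(-6.8750, -2.2476, -2.0944)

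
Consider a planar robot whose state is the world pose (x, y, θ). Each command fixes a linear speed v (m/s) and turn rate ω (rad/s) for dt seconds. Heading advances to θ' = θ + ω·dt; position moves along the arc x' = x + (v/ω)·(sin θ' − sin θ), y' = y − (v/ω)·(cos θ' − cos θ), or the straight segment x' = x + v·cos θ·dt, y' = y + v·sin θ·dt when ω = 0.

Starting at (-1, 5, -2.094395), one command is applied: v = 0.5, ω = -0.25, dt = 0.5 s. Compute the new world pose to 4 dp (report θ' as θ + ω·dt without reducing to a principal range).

θ' = -2.0944 + -0.25·0.5 = -2.2194
R = v/ω = 0.5/-0.25 = -2.0000
x' = -1 + -2.0000·(sin -2.2194 − sin -2.0944) = -1.1382
y' = 5 − -2.0000·(cos -2.2194 − cos -2.0944) = 4.7919

(-1.1382, 4.7919, -2.2194)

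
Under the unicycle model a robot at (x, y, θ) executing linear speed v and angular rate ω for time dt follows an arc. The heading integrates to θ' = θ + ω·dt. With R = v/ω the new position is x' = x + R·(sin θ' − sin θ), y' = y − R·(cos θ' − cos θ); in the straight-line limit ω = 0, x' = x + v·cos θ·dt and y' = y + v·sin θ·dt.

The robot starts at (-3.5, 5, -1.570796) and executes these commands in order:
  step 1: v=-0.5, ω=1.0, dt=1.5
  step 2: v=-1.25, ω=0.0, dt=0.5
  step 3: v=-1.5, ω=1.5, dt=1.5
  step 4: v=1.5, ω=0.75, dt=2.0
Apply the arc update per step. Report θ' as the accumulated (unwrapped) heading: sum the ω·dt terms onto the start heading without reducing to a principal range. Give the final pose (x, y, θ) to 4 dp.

(-8.1447, 4.5486, 3.6792)

step 1: θ'=-0.0708 (R=-0.5000) → pose (-3.9646, 5.4987, -0.0708)
step 2: θ'=-0.0708 (straight) → pose (-4.5881, 5.5430, -0.0708)
step 3: θ'=2.1792 (R=-1.0000) → pose (-5.4794, 3.9739, 2.1792)
step 4: θ'=3.6792 (R=2.0000) → pose (-8.1447, 4.5486, 3.6792)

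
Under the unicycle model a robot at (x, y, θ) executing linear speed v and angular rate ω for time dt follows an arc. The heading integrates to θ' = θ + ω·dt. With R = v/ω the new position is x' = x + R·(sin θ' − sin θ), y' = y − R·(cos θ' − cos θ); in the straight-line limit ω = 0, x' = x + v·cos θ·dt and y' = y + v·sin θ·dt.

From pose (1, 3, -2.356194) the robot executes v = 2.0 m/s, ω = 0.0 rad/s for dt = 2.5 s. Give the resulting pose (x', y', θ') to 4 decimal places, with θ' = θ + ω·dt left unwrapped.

(-2.5355, -0.5355, -2.3562)

θ' = -2.3562 + 0.0·2.5 = -2.3562
ω = 0 → straight: x' = 1 + 2.0·cos(-2.3562)·2.5 = -2.5355
y' = 3 + 2.0·sin(-2.3562)·2.5 = -0.5355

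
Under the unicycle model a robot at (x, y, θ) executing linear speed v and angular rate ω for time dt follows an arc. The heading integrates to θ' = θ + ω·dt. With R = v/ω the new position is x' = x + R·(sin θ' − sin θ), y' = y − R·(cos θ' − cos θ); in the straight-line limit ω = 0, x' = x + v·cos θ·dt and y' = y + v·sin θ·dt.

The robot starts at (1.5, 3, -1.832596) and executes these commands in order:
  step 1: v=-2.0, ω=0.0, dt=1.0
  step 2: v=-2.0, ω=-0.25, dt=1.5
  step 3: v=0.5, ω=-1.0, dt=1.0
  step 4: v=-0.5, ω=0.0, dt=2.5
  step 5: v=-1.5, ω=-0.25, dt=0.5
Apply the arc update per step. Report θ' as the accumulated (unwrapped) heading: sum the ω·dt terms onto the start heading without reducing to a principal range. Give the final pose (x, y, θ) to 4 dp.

(4.8687, 7.2382, -3.3326)

step 1: θ'=-1.8326 (straight) → pose (2.0176, 4.9319, -1.8326)
step 2: θ'=-2.2076 (R=8.0000) → pose (3.3130, 7.6183, -2.2076)
step 3: θ'=-3.2076 (R=-0.5000) → pose (2.8780, 7.4167, -3.2076)
step 4: θ'=-3.2076 (straight) → pose (4.1253, 7.3343, -3.2076)
step 5: θ'=-3.3326 (R=6.0000) → pose (4.8687, 7.2382, -3.3326)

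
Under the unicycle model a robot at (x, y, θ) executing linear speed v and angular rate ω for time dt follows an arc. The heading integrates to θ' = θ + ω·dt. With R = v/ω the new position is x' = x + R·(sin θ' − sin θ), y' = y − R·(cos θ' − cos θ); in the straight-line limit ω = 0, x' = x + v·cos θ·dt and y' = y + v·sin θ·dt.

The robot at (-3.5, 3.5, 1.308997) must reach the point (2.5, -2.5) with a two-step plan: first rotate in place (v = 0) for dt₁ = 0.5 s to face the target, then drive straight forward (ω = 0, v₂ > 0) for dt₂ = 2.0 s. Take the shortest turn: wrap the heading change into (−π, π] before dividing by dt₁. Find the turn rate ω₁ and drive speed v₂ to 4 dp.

ω₁ = -4.1888, v₂ = 4.2426

heading to target = atan2(-2.5−3.5, 2.5−-3.5) = -0.7854
Δθ = wrap(-0.7854 − 1.3090) = -2.0944; ω₁ = Δθ/dt₁ = -4.1888
distance = √((2.5−-3.5)² + (-2.5−3.5)²) = 8.4853; v₂ = distance/dt₂ = 4.2426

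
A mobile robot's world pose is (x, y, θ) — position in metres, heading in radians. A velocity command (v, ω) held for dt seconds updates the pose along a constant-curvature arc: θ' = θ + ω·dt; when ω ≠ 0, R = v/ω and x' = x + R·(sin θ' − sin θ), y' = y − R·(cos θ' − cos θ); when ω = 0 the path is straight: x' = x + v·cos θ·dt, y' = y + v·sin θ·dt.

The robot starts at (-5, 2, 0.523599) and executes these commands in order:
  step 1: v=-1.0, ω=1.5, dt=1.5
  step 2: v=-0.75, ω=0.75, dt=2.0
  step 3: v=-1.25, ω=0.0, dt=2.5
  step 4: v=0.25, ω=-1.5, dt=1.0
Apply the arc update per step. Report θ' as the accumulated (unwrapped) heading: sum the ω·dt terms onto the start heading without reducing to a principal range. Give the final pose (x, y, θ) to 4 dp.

step 1: θ'=2.7736 (R=-0.6667) → pose (-4.9065, 0.8006, 2.7736)
step 2: θ'=4.2736 (R=-1.0000) → pose (-3.6415, 1.3088, 4.2736)
step 3: θ'=4.2736 (straight) → pose (-2.3138, 4.1378, 4.2736)
step 4: θ'=2.7736 (R=-0.1667) → pose (-2.5247, 4.0531, 2.7736)

(-2.5247, 4.0531, 2.7736)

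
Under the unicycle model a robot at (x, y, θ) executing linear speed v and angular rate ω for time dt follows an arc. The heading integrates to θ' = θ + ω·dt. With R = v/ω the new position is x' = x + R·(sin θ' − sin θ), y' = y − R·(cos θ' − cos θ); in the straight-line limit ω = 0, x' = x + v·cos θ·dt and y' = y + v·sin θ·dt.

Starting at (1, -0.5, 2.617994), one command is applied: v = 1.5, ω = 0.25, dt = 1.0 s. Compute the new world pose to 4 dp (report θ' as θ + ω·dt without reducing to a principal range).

θ' = 2.6180 + 0.25·1.0 = 2.8680
R = v/ω = 1.5/0.25 = 6.0000
x' = 1 + 6.0000·(sin 2.8680 − sin 2.6180) = -0.3788
y' = -0.5 − 6.0000·(cos 2.8680 − cos 2.6180) = 0.0807

(-0.3788, 0.0807, 2.8680)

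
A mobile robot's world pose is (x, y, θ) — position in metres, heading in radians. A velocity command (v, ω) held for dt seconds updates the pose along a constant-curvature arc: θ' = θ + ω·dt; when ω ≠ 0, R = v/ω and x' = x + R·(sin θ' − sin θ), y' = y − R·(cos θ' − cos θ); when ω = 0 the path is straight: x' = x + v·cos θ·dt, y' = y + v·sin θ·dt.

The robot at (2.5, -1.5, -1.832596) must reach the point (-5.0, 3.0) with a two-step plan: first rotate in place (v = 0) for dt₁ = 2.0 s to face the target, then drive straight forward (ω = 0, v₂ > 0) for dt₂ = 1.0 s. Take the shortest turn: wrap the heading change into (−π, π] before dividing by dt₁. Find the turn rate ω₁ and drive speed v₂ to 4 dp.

ω₁ = -0.9247, v₂ = 8.7464

heading to target = atan2(3−-1.5, -5−2.5) = 2.6012
Δθ = wrap(2.6012 − -1.8326) = -1.8494; ω₁ = Δθ/dt₁ = -0.9247
distance = √((-5−2.5)² + (3−-1.5)²) = 8.7464; v₂ = distance/dt₂ = 8.7464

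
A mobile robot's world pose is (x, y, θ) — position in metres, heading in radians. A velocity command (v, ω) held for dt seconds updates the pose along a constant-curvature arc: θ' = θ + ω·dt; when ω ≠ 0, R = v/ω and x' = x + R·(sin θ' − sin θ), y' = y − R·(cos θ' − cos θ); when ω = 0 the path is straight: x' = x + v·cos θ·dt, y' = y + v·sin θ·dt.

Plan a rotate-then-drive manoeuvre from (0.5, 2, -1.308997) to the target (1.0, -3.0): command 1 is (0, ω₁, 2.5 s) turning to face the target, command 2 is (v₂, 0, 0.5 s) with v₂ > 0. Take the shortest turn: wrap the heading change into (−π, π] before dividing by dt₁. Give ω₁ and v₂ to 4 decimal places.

ω₁ = -0.0649, v₂ = 10.0499

heading to target = atan2(-3−2, 1−0.5) = -1.4711
Δθ = wrap(-1.4711 − -1.3090) = -0.1621; ω₁ = Δθ/dt₁ = -0.0649
distance = √((1−0.5)² + (-3−2)²) = 5.0249; v₂ = distance/dt₂ = 10.0499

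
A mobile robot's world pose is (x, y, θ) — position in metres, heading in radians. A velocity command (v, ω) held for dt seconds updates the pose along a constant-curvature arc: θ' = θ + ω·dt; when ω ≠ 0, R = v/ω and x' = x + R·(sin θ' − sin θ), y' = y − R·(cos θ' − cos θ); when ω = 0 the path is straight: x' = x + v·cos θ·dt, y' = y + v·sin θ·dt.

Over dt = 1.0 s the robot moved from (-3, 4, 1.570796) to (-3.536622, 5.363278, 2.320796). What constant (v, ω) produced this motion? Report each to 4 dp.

v = 1.5000, ω = 0.7500

Δθ = 2.320796 − 1.570796 = 0.750000
ω = Δθ/dt = 0.750000/1.0 = 0.7500
R = −Δy/(cos θ' − cos θ) = 2.0000
v = R·ω = 2.0000·0.7500 = 1.5000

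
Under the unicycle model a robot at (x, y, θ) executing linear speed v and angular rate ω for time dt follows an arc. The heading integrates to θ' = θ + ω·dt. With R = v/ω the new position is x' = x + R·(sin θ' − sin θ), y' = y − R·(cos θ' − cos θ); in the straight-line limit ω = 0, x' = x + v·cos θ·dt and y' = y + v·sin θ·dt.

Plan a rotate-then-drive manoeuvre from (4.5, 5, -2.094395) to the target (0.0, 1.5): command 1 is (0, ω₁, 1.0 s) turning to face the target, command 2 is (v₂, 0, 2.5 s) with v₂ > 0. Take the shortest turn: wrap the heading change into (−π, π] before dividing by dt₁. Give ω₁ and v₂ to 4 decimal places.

ω₁ = -0.3862, v₂ = 2.2804

heading to target = atan2(1.5−5, 0−4.5) = -2.4805
Δθ = wrap(-2.4805 − -2.0944) = -0.3862; ω₁ = Δθ/dt₁ = -0.3862
distance = √((0−4.5)² + (1.5−5)²) = 5.7009; v₂ = distance/dt₂ = 2.2804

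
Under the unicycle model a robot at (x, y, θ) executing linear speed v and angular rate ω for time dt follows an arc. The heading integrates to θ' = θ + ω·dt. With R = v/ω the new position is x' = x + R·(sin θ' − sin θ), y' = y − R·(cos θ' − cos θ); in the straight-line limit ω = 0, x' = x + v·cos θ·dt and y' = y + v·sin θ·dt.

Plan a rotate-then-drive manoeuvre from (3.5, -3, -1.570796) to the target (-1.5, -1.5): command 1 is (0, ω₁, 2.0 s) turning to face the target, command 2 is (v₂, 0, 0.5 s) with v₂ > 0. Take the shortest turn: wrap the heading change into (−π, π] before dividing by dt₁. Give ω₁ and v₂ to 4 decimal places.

heading to target = atan2(-1.5−-3, -1.5−3.5) = 2.8501
Δθ = wrap(2.8501 − -1.5708) = -1.8623; ω₁ = Δθ/dt₁ = -0.9311
distance = √((-1.5−3.5)² + (-1.5−-3)²) = 5.2202; v₂ = distance/dt₂ = 10.4403

ω₁ = -0.9311, v₂ = 10.4403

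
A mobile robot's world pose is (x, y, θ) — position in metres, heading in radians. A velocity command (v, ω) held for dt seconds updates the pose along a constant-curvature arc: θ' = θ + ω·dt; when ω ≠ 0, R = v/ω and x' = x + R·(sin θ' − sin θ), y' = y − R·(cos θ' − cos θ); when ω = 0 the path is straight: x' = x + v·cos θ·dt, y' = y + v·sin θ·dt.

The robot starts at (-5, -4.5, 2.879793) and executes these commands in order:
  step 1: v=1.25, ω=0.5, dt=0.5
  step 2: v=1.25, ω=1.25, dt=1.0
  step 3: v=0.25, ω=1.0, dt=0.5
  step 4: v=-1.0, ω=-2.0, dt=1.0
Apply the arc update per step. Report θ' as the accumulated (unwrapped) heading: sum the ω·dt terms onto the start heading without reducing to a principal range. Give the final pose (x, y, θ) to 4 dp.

(-5.9623, -4.6454, 2.8798)

step 1: θ'=3.1298 (R=2.5000) → pose (-5.6175, -4.4150, 3.1298)
step 2: θ'=4.3798 (R=1.0000) → pose (-6.5745, -5.0884, 4.3798)
step 3: θ'=4.8798 (R=0.2500) → pose (-6.5848, -5.2117, 4.8798)
step 4: θ'=2.8798 (R=0.5000) → pose (-5.9623, -4.6454, 2.8798)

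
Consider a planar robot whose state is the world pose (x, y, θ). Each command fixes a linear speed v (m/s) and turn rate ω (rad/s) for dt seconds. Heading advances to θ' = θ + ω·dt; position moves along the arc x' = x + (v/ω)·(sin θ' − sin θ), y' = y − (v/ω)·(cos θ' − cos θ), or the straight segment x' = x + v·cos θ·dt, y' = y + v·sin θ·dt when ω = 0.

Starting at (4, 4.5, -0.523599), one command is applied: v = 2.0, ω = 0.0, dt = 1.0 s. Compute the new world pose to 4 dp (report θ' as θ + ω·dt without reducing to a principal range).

θ' = -0.5236 + 0.0·1.0 = -0.5236
ω = 0 → straight: x' = 4 + 2.0·cos(-0.5236)·1.0 = 5.7321
y' = 4.5 + 2.0·sin(-0.5236)·1.0 = 3.5000

(5.7321, 3.5000, -0.5236)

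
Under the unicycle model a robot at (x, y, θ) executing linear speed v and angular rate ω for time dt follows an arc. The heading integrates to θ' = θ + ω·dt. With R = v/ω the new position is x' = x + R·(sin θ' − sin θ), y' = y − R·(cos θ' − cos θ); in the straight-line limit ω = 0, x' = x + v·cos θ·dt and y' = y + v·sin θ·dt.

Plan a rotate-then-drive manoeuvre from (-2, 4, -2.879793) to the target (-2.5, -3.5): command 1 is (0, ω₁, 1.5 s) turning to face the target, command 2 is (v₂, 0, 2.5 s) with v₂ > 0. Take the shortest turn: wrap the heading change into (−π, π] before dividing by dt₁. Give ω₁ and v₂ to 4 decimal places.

ω₁ = 0.8283, v₂ = 3.0067

heading to target = atan2(-3.5−4, -2.5−-2) = -1.6374
Δθ = wrap(-1.6374 − -2.8798) = 1.2424; ω₁ = Δθ/dt₁ = 0.8283
distance = √((-2.5−-2)² + (-3.5−4)²) = 7.5166; v₂ = distance/dt₂ = 3.0067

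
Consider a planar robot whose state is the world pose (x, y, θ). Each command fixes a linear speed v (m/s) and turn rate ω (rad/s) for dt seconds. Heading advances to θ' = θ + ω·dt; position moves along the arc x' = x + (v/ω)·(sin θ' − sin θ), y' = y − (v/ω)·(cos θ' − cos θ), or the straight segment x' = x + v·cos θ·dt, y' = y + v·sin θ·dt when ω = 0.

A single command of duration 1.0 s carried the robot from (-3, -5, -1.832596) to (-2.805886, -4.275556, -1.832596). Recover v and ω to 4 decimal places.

v = -0.7500, ω = 0.0000

Δθ = -1.832596 − -1.832596 = 0.000000
ω = Δθ/dt = 0.000000/1.0 = 0.0000
ω = 0 → v = (Δx·cos θ + Δy·sin θ)/dt = -0.7500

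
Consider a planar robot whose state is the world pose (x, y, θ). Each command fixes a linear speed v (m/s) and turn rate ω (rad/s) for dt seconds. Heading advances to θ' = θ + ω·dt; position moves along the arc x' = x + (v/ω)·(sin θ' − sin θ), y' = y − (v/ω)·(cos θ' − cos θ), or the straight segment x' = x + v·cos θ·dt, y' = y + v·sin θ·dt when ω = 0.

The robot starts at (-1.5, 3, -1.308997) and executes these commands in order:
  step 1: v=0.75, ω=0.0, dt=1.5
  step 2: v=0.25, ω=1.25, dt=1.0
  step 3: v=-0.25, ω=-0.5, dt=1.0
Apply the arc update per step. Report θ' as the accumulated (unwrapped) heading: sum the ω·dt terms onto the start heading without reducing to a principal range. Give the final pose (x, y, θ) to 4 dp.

step 1: θ'=-1.3090 (straight) → pose (-1.2088, 1.9133, -1.3090)
step 2: θ'=-0.0590 (R=0.2000) → pose (-1.0274, 1.7654, -0.0590)
step 3: θ'=-0.5590 (R=0.5000) → pose (-1.2631, 1.8407, -0.5590)

(-1.2631, 1.8407, -0.5590)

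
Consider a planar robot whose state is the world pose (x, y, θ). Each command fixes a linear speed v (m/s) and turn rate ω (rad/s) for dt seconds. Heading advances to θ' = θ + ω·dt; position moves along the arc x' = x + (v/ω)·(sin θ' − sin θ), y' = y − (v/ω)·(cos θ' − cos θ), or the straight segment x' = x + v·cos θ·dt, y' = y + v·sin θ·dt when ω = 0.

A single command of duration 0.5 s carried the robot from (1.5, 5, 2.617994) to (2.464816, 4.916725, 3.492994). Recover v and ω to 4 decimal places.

Δθ = 3.492994 − 2.617994 = 0.875000
ω = Δθ/dt = 0.875000/0.5 = 1.7500
R = Δx/(sin θ' − sin θ) = -1.1429
v = R·ω = -1.1429·1.7500 = -2.0000

v = -2.0000, ω = 1.7500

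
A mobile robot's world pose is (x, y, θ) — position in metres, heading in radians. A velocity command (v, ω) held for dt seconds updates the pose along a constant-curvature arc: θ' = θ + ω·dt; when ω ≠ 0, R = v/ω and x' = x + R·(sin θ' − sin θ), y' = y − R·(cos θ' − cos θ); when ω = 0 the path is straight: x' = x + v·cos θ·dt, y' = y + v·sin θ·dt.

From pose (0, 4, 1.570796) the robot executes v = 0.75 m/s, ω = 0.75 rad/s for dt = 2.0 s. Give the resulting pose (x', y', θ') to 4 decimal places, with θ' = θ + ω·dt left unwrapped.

θ' = 1.5708 + 0.75·2.0 = 3.0708
R = v/ω = 0.75/0.75 = 1.0000
x' = 0 + 1.0000·(sin 3.0708 − sin 1.5708) = -0.9293
y' = 4 − 1.0000·(cos 3.0708 − cos 1.5708) = 4.9975

(-0.9293, 4.9975, 3.0708)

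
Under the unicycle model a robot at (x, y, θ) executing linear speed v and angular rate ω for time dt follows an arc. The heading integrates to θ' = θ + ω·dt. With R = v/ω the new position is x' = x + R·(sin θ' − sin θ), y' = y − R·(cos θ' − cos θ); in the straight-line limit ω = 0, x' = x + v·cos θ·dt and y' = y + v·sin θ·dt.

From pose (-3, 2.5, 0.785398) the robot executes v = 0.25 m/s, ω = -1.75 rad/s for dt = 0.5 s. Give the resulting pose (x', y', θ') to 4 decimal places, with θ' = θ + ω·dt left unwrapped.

(-2.8862, 2.5413, -0.0896)

θ' = 0.7854 + -1.75·0.5 = -0.0896
R = v/ω = 0.25/-1.75 = -0.1429
x' = -3 + -0.1429·(sin -0.0896 − sin 0.7854) = -2.8862
y' = 2.5 − -0.1429·(cos -0.0896 − cos 0.7854) = 2.5413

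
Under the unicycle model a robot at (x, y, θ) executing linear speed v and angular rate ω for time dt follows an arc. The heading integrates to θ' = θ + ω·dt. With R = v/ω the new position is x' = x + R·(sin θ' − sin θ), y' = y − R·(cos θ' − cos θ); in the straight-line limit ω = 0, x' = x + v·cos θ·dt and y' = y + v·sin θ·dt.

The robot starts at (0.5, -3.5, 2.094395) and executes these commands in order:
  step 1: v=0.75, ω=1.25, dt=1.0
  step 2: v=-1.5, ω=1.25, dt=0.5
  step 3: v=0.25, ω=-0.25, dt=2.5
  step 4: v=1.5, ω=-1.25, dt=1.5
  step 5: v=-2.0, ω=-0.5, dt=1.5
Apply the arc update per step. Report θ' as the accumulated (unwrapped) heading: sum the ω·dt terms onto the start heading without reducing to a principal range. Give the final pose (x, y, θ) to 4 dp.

step 1: θ'=3.3444 (R=0.6000) → pose (-0.1405, -3.2123, 3.3444)
step 2: θ'=3.9694 (R=-1.2000) → pose (0.5016, -2.8487, 3.9694)
step 3: θ'=3.3444 (R=-1.0000) → pose (-0.0335, -3.1517, 3.3444)
step 4: θ'=1.4694 (R=-1.2000) → pose (-1.4690, -1.8548, 1.4694)
step 5: θ'=0.7194 (R=4.0000) → pose (-2.8127, -4.4587, 0.7194)

(-2.8127, -4.4587, 0.7194)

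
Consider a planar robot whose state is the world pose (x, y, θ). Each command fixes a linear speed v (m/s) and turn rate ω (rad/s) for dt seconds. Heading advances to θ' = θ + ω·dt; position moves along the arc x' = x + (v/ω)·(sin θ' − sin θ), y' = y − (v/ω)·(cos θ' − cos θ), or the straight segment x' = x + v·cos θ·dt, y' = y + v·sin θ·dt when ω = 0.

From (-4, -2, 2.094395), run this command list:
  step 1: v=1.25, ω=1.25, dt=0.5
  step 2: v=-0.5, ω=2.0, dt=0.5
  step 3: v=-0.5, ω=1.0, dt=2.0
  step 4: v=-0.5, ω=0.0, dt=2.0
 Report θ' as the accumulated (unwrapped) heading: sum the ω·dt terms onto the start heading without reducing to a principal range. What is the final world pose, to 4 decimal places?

(-5.0684, -0.1933, 5.7194)

step 1: θ'=2.7194 (R=1.0000) → pose (-4.4563, -1.5878, 2.7194)
step 2: θ'=3.7194 (R=-0.2500) → pose (-4.2173, -1.5692, 3.7194)
step 3: θ'=5.7194 (R=-0.5000) → pose (-4.2232, -0.7277, 5.7194)
step 4: θ'=5.7194 (straight) → pose (-5.0684, -0.1933, 5.7194)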